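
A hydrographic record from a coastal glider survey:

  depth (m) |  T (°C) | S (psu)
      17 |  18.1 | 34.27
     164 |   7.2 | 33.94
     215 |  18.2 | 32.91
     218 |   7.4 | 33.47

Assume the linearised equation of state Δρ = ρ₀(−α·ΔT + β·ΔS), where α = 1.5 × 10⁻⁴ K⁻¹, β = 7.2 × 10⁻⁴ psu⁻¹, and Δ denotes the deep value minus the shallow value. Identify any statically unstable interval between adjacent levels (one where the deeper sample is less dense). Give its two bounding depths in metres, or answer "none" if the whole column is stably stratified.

164–215 m

Evaluate Δρ/ρ₀ = −αΔT + βΔS across each adjacent pair:
  17–164 m: −αΔT+βΔS = −(1.5 × 10⁻⁴)(-10.9)+(7.2 × 10⁻⁴)(-0.33) = 1.4 × 10⁻³ → stable
  164–215 m: −αΔT+βΔS = −(1.5 × 10⁻⁴)(+11.0)+(7.2 × 10⁻⁴)(-1.03) = -2.4 × 10⁻³ → UNSTABLE
  215–218 m: −αΔT+βΔS = −(1.5 × 10⁻⁴)(-10.8)+(7.2 × 10⁻⁴)(+0.56) = 2.0 × 10⁻³ → stable
The 164–215 m interval has Δρ < 0: lighter water underlies denser water.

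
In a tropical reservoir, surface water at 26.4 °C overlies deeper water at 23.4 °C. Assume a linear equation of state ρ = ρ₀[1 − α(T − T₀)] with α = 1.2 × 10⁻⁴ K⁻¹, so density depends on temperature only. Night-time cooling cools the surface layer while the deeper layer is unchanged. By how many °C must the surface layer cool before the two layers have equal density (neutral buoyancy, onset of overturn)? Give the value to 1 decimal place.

3.0 °C

With temperature the only control, equal density requires T_surf′ = T_deep.
T_surf′ = 23.4 °C.
Cooling required: 26.4 − 23.4 = 3.0 °C.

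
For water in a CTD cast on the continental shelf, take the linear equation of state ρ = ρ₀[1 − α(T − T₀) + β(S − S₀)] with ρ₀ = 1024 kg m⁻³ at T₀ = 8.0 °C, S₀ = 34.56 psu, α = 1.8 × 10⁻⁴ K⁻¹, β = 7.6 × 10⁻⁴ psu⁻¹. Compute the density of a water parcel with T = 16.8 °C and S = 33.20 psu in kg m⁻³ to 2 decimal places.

1021.32 kg m⁻³

T − T₀ = +8.8 K, S − S₀ = -1.36 psu.
Bracket = 1 − α·(+8.8) + β·(-1.36) = 1 + (-2.6176 × 10⁻³) = 0.9973824.
ρ = 1024 × 0.9973824 = 1021.32 kg m⁻³.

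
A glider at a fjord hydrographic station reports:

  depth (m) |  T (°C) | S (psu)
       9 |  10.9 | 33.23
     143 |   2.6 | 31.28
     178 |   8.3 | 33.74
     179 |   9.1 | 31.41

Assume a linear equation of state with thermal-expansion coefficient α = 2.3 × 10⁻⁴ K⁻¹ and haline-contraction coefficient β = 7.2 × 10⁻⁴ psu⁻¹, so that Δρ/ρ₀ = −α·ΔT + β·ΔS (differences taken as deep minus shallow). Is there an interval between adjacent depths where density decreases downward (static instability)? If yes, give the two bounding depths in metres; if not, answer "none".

178–179 m

Evaluate Δρ/ρ₀ = −αΔT + βΔS across each adjacent pair:
  9–143 m: −αΔT+βΔS = −(2.3 × 10⁻⁴)(-8.3)+(7.2 × 10⁻⁴)(-1.95) = 5.1 × 10⁻⁴ → stable
  143–178 m: −αΔT+βΔS = −(2.3 × 10⁻⁴)(+5.7)+(7.2 × 10⁻⁴)(+2.46) = 4.6 × 10⁻⁴ → stable
  178–179 m: −αΔT+βΔS = −(2.3 × 10⁻⁴)(+0.8)+(7.2 × 10⁻⁴)(-2.33) = -1.9 × 10⁻³ → UNSTABLE
The 178–179 m interval has Δρ < 0: lighter water underlies denser water.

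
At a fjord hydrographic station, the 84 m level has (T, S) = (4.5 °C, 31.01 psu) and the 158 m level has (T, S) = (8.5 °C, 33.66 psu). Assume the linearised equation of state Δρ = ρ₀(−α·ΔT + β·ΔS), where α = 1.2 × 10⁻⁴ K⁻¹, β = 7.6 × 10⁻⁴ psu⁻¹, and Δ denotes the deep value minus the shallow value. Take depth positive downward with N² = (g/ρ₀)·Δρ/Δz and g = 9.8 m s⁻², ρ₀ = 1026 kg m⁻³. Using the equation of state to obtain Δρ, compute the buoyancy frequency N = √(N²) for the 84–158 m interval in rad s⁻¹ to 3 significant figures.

ΔT = +4.0 K, ΔS = +2.65 psu (deep − shallow).
Δρ/ρ₀ = −αΔT + βΔS = -4.80 × 10⁻⁴ + 2.014 × 10⁻³ = 1.534 × 10⁻³, so Δρ ≈ 1.574 kg m⁻³.
N² = (g/ρ₀)·Δρ/Δz = g·(Δρ/ρ₀)/Δz = 9.8 × 1.534 × 10⁻³ / 74 = 2.0315 × 10⁻⁴ s⁻².
N = √(2.0315 × 10⁻⁴) = 0.014253 rad s⁻¹ ≈ 0.0143 rad s⁻¹.

0.0143 rad s⁻¹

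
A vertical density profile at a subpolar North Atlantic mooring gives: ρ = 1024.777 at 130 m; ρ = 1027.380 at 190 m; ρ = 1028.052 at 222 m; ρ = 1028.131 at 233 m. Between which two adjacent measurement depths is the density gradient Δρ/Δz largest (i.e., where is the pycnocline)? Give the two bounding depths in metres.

Compute the density gradient over each adjacent pair:
  130–190 m: Δρ/Δz = 2.603/60 = 0.043 kg m⁻⁴
  190–222 m: Δρ/Δz = 0.672/32 = 0.021 kg m⁻⁴
  222–233 m: Δρ/Δz = 0.079/11 = 7.2 × 10⁻³ kg m⁻⁴
The largest gradient is in the 130–190 m interval — the pycnocline.

130–190 m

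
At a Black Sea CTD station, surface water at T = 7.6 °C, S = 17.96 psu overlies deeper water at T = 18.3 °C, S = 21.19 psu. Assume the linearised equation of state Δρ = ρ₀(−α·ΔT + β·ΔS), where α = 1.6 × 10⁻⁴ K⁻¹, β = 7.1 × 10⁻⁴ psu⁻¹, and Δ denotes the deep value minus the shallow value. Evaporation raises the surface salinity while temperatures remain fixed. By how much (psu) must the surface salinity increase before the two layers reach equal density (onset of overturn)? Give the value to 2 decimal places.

0.82 psu

Neutral buoyancy requires −α(T_deep − T_surf) + β(S_deep − S_surf′) = 0.
S_surf′ = S_deep − (α/β)·ΔT = 21.19 − (1.6 × 10⁻⁴/7.1 × 10⁻⁴)·(+10.7) = 18.7787 psu.
Increase required: 18.7787 − 17.96 = 0.8187 psu.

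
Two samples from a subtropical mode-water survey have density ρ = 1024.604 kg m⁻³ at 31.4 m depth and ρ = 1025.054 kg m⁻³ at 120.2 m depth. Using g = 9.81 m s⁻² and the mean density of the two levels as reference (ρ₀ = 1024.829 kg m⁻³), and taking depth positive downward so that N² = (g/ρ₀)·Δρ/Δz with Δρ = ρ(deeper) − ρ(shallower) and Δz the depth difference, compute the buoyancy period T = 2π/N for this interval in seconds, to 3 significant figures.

902 s

Δρ = 1025.054 − 1024.604 = 0.450 kg m⁻³ over Δz = 120.2 − 31.4 = 88.8 m.
N² = (9.81/1024.829) × (0.450/88.8) = 4.8508 × 10⁻⁵ s⁻².
N = √(4.8508 × 10⁻⁵) = 6.9648 × 10⁻³ rad s⁻¹, so T = 2π/N = 902.13 s ≈ 902 s.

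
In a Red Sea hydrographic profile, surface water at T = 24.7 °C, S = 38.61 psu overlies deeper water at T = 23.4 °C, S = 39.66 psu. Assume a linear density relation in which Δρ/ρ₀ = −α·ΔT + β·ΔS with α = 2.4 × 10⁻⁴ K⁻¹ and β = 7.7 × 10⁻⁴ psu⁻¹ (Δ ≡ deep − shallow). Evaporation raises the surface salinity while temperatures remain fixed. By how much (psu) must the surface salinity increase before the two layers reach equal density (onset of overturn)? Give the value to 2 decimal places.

Neutral buoyancy requires −α(T_deep − T_surf) + β(S_deep − S_surf′) = 0.
S_surf′ = S_deep − (α/β)·ΔT = 39.66 − (2.4 × 10⁻⁴/7.7 × 10⁻⁴)·(-1.3) = 40.0652 psu.
Increase required: 40.0652 − 38.61 = 1.4552 psu.

1.46 psu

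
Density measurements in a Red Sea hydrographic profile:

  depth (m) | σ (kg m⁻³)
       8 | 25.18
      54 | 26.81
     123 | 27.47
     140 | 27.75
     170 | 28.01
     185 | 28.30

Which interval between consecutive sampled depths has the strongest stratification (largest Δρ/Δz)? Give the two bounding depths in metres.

8–54 m

Compute the density gradient over each adjacent pair:
  8–54 m: Δρ/Δz = 1.63/46 = 0.035 kg m⁻⁴
  54–123 m: Δρ/Δz = 0.66/69 = 9.6 × 10⁻³ kg m⁻⁴
  123–140 m: Δρ/Δz = 0.28/17 = 0.016 kg m⁻⁴
  140–170 m: Δρ/Δz = 0.26/30 = 8.7 × 10⁻³ kg m⁻⁴
  170–185 m: Δρ/Δz = 0.29/15 = 0.019 kg m⁻⁴
The largest gradient is in the 8–54 m interval — the pycnocline.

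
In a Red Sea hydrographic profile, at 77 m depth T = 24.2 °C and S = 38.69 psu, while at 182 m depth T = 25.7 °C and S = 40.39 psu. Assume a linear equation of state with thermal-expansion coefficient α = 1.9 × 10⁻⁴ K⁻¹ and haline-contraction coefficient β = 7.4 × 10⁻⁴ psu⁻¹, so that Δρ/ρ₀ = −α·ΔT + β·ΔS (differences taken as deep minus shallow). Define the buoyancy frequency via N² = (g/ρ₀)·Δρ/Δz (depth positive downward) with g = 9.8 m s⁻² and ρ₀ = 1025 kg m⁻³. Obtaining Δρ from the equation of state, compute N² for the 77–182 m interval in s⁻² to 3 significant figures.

9.08 × 10⁻⁵ s⁻²

ΔT = +1.5 K, ΔS = +1.70 psu (deep − shallow).
Δρ/ρ₀ = −αΔT + βΔS = -2.85 × 10⁻⁴ + 1.258 × 10⁻³ = 9.73 × 10⁻⁴, so Δρ ≈ 0.9973 kg m⁻³.
N² = (g/ρ₀)·Δρ/Δz = g·(Δρ/ρ₀)/Δz = 9.8 × 9.73 × 10⁻⁴ / 105 = 9.0813 × 10⁻⁵ s⁻² ≈ 9.08 × 10⁻⁵ s⁻².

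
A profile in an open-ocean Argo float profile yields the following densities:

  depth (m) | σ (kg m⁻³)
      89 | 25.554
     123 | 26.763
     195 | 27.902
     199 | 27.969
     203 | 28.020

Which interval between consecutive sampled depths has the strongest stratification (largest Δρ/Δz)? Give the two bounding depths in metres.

89–123 m

Compute the density gradient over each adjacent pair:
  89–123 m: Δρ/Δz = 1.209/34 = 0.036 kg m⁻⁴
  123–195 m: Δρ/Δz = 1.139/72 = 0.016 kg m⁻⁴
  195–199 m: Δρ/Δz = 0.067/4 = 0.017 kg m⁻⁴
  199–203 m: Δρ/Δz = 0.051/4 = 0.013 kg m⁻⁴
The largest gradient is in the 89–123 m interval — the pycnocline.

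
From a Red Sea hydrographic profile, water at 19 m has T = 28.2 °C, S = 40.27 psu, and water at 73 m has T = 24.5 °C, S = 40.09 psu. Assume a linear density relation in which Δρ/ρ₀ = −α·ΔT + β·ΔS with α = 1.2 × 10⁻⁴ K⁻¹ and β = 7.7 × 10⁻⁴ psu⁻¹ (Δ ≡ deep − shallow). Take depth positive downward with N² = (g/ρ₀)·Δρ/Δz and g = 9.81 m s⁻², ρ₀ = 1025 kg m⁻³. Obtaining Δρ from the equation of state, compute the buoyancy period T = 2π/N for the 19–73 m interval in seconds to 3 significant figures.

844 s

ΔT = -3.7 K, ΔS = -0.18 psu (deep − shallow).
Δρ/ρ₀ = −αΔT + βΔS = 4.44 × 10⁻⁴ − 1.386 × 10⁻⁴ = 3.054 × 10⁻⁴, so Δρ ≈ 0.3130 kg m⁻³.
N² = (g/ρ₀)·Δρ/Δz = g·(Δρ/ρ₀)/Δz = 9.81 × 3.054 × 10⁻⁴ / 54 = 5.5481 × 10⁻⁵ s⁻².
N = √(5.5481 × 10⁻⁵) = 7.4486 × 10⁻³ rad s⁻¹ → T = 2π/N = 843.54 s ≈ 844 s.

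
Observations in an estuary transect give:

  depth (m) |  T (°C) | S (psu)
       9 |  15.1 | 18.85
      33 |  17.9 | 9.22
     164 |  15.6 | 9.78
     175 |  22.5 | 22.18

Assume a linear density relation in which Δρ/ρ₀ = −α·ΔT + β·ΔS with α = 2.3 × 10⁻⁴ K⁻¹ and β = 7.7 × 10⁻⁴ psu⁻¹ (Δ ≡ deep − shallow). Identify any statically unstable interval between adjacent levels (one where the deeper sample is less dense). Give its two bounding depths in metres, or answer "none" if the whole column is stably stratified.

Evaluate Δρ/ρ₀ = −αΔT + βΔS across each adjacent pair:
  9–33 m: −αΔT+βΔS = −(2.3 × 10⁻⁴)(+2.8)+(7.7 × 10⁻⁴)(-9.63) = -8.1 × 10⁻³ → UNSTABLE
  33–164 m: −αΔT+βΔS = −(2.3 × 10⁻⁴)(-2.3)+(7.7 × 10⁻⁴)(+0.56) = 9.6 × 10⁻⁴ → stable
  164–175 m: −αΔT+βΔS = −(2.3 × 10⁻⁴)(+6.9)+(7.7 × 10⁻⁴)(+12.40) = 8.0 × 10⁻³ → stable
The 9–33 m interval has Δρ < 0: lighter water underlies denser water.

9–33 m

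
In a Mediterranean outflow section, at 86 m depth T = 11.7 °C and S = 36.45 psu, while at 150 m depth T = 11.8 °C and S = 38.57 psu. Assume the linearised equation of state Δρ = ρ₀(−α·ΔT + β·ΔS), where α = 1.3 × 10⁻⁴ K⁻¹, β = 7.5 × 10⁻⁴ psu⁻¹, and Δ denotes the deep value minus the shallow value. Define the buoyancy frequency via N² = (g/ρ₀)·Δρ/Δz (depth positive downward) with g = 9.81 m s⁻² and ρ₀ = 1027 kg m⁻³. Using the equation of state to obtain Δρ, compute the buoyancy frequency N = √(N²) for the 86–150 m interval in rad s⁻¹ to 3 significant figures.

0.0155 rad s⁻¹

ΔT = +0.1 K, ΔS = +2.12 psu (deep − shallow).
Δρ/ρ₀ = −αΔT + βΔS = -1.30 × 10⁻⁵ + 1.59 × 10⁻³ = 1.577 × 10⁻³, so Δρ ≈ 1.620 kg m⁻³.
N² = (g/ρ₀)·Δρ/Δz = g·(Δρ/ρ₀)/Δz = 9.81 × 1.577 × 10⁻³ / 64 = 2.4172 × 10⁻⁴ s⁻².
N = √(2.4172 × 10⁻⁴) = 0.015547 rad s⁻¹ ≈ 0.0155 rad s⁻¹.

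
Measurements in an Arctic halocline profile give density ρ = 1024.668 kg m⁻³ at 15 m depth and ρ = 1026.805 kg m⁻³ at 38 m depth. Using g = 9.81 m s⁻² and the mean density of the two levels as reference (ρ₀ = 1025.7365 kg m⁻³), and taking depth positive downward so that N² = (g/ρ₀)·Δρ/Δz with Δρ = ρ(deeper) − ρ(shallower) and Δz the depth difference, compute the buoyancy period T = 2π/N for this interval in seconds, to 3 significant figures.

211 s

Δρ = 1026.805 − 1024.668 = 2.137 kg m⁻³ over Δz = 38 − 15 = 23 m.
N² = (9.81/1025.7365) × (2.137/23) = 8.8861 × 10⁻⁴ s⁻².
N = √(8.8861 × 10⁻⁴) = 0.029810 rad s⁻¹, so T = 2π/N = 210.77 s ≈ 211 s.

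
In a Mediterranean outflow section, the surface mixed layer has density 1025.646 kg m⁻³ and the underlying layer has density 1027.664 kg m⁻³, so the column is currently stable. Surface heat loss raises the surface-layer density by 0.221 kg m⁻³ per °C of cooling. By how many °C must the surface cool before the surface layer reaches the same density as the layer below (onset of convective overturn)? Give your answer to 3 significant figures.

Density deficit of the surface layer: 1027.664 − 1025.646 = 2.018 kg m⁻³.
Required change = 2.018 / 0.221 = 9.13 °C.

9.13 °C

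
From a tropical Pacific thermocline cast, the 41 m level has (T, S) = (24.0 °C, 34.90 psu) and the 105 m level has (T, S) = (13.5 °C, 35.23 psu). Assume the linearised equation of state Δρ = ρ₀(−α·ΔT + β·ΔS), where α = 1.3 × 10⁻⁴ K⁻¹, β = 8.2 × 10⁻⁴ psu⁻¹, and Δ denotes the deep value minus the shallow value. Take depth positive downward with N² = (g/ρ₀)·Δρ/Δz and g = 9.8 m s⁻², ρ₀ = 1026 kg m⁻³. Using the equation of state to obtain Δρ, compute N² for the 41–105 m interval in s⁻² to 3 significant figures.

ΔT = -10.5 K, ΔS = +0.33 psu (deep − shallow).
Δρ/ρ₀ = −αΔT + βΔS = 1.365 × 10⁻³ + 2.706 × 10⁻⁴ = 1.6356 × 10⁻³, so Δρ ≈ 1.678 kg m⁻³.
N² = (g/ρ₀)·Δρ/Δz = g·(Δρ/ρ₀)/Δz = 9.8 × 1.6356 × 10⁻³ / 64 = 2.5045 × 10⁻⁴ s⁻² ≈ 2.50 × 10⁻⁴ s⁻².

2.50 × 10⁻⁴ s⁻²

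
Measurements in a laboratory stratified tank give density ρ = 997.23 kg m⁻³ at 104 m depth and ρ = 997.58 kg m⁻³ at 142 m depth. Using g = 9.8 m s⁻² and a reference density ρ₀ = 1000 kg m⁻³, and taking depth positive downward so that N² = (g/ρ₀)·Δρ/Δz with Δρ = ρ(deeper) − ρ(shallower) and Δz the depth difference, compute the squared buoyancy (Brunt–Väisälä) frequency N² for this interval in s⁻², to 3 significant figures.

9.03 × 10⁻⁵ s⁻²

Δρ = 997.58 − 997.23 = 0.35 kg m⁻³ over Δz = 142 − 104 = 38 m.
N² = (9.8/1000) × (0.35/38) = 9.0263 × 10⁻⁵ s⁻² ≈ 9.03 × 10⁻⁵ s⁻².
A positive N² confirms static stability across the interval.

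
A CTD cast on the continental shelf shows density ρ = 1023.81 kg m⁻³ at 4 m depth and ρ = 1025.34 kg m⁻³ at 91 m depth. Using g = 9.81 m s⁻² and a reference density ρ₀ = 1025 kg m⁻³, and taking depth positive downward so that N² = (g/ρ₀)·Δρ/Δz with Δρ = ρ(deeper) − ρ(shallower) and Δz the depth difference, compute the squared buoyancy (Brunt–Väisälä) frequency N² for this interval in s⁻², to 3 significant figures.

Δρ = 1025.34 − 1023.81 = 1.53 kg m⁻³ over Δz = 91 − 4 = 87 m.
N² = (9.81/1025) × (1.53/87) = 1.6831 × 10⁻⁴ s⁻² ≈ 1.68 × 10⁻⁴ s⁻².

1.68 × 10⁻⁴ s⁻²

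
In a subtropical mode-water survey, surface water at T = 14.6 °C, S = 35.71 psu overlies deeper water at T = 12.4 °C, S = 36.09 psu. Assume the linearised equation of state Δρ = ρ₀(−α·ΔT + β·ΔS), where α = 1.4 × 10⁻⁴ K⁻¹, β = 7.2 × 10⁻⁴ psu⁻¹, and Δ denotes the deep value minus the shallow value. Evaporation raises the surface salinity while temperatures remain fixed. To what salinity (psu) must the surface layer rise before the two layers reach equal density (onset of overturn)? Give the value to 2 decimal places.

Neutral buoyancy requires −α(T_deep − T_surf) + β(S_deep − S_surf′) = 0.
S_surf′ = S_deep − (α/β)·ΔT = 36.09 − (1.4 × 10⁻⁴/7.2 × 10⁻⁴)·(-2.2) = 36.5178 psu.
Increase required: 36.5178 − 35.71 = 0.8078 psu.

36.52 psu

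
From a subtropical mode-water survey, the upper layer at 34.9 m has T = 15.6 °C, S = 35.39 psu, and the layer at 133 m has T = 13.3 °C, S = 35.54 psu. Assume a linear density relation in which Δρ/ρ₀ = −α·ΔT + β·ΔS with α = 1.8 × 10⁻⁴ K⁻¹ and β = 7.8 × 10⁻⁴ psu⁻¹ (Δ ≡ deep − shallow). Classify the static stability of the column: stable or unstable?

ΔT = 13.3 − 15.6 = -2.3 K and ΔS = 35.54 − 35.39 = +0.15 psu (deep − shallow).
−αΔT = 4.14 × 10⁻⁴; βΔS = 1.17 × 10⁻⁴; sum Δρ/ρ₀ = 5.31 × 10⁻⁴.
Δρ/ρ₀ > 0, so Δρ > 0: deeper water is denser → statically stable.

stable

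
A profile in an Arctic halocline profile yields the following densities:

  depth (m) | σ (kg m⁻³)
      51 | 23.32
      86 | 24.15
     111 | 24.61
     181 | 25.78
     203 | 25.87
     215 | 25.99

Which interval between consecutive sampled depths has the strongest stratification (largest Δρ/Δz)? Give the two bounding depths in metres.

51–86 m

Compute the density gradient over each adjacent pair:
  51–86 m: Δρ/Δz = 0.83/35 = 0.024 kg m⁻⁴
  86–111 m: Δρ/Δz = 0.46/25 = 0.018 kg m⁻⁴
  111–181 m: Δρ/Δz = 1.17/70 = 0.017 kg m⁻⁴
  181–203 m: Δρ/Δz = 0.09/22 = 4.1 × 10⁻³ kg m⁻⁴
  203–215 m: Δρ/Δz = 0.12/12 = 0.010 kg m⁻⁴
The largest gradient is in the 51–86 m interval — the pycnocline.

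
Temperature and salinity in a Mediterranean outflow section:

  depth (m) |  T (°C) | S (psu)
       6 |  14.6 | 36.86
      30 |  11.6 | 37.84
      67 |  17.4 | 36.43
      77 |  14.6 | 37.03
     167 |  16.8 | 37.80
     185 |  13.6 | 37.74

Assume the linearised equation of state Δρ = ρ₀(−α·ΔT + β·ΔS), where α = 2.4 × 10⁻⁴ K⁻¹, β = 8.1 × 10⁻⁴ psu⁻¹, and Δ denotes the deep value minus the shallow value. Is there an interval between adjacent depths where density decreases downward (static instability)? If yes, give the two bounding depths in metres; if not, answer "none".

Evaluate Δρ/ρ₀ = −αΔT + βΔS across each adjacent pair:
  6–30 m: −αΔT+βΔS = −(2.4 × 10⁻⁴)(-3.0)+(8.1 × 10⁻⁴)(+0.98) = 1.5 × 10⁻³ → stable
  30–67 m: −αΔT+βΔS = −(2.4 × 10⁻⁴)(+5.8)+(8.1 × 10⁻⁴)(-1.41) = -2.5 × 10⁻³ → UNSTABLE
  67–77 m: −αΔT+βΔS = −(2.4 × 10⁻⁴)(-2.8)+(8.1 × 10⁻⁴)(+0.60) = 1.2 × 10⁻³ → stable
  77–167 m: −αΔT+βΔS = −(2.4 × 10⁻⁴)(+2.2)+(8.1 × 10⁻⁴)(+0.77) = 9.6 × 10⁻⁵ → stable
  167–185 m: −αΔT+βΔS = −(2.4 × 10⁻⁴)(-3.2)+(8.1 × 10⁻⁴)(-0.06) = 7.2 × 10⁻⁴ → stable
The 30–67 m interval has Δρ < 0: lighter water underlies denser water.

30–67 m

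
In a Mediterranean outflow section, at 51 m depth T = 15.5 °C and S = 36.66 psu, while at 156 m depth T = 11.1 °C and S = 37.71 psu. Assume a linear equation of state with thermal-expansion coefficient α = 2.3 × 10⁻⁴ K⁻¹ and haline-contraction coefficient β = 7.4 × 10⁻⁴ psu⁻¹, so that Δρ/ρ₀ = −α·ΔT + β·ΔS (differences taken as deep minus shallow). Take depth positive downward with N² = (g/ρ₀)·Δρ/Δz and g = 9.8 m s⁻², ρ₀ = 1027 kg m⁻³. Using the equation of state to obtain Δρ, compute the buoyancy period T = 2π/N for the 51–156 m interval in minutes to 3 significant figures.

ΔT = -4.4 K, ΔS = +1.05 psu (deep − shallow).
Δρ/ρ₀ = −αΔT + βΔS = 1.012 × 10⁻³ + 7.77 × 10⁻⁴ = 1.789 × 10⁻³, so Δρ ≈ 1.837 kg m⁻³.
N² = (g/ρ₀)·Δρ/Δz = g·(Δρ/ρ₀)/Δz = 9.8 × 1.789 × 10⁻³ / 105 = 1.6697 × 10⁻⁴ s⁻².
N = √(1.6697 × 10⁻⁴) = 0.012922 rad s⁻¹ → T = 2π/N = 486.24 s = 8.1040 min ≈ 8.10 min.

8.10 min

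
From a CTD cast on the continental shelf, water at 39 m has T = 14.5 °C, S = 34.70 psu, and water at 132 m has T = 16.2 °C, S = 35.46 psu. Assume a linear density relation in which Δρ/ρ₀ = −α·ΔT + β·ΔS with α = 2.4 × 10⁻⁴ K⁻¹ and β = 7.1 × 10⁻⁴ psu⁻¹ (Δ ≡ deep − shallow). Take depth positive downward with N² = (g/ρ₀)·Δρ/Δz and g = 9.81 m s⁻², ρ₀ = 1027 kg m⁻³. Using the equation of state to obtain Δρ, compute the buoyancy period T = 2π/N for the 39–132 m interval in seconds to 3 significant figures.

1.69 × 10³ s

ΔT = +1.7 K, ΔS = +0.76 psu (deep − shallow).
Δρ/ρ₀ = −αΔT + βΔS = -4.08 × 10⁻⁴ + 5.396 × 10⁻⁴ = 1.316 × 10⁻⁴, so Δρ ≈ 0.1352 kg m⁻³.
N² = (g/ρ₀)·Δρ/Δz = g·(Δρ/ρ₀)/Δz = 9.81 × 1.316 × 10⁻⁴ / 93 = 1.3882 × 10⁻⁵ s⁻².
N = √(1.3882 × 10⁻⁵) = 3.7259 × 10⁻³ rad s⁻¹ → T = 2π/N = 1.6864 × 10³ s ≈ 1.69 × 10³ s.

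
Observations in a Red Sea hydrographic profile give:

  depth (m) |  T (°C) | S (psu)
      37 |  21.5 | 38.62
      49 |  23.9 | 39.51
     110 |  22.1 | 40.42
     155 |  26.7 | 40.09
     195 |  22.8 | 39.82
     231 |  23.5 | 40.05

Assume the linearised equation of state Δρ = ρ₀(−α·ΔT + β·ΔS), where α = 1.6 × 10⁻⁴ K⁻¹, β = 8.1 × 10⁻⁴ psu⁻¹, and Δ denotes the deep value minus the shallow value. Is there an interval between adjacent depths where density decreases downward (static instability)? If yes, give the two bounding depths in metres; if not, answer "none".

110–155 m

Evaluate Δρ/ρ₀ = −αΔT + βΔS across each adjacent pair:
  37–49 m: −αΔT+βΔS = −(1.6 × 10⁻⁴)(+2.4)+(8.1 × 10⁻⁴)(+0.89) = 3.4 × 10⁻⁴ → stable
  49–110 m: −αΔT+βΔS = −(1.6 × 10⁻⁴)(-1.8)+(8.1 × 10⁻⁴)(+0.91) = 1.0 × 10⁻³ → stable
  110–155 m: −αΔT+βΔS = −(1.6 × 10⁻⁴)(+4.6)+(8.1 × 10⁻⁴)(-0.33) = -1.0 × 10⁻³ → UNSTABLE
  155–195 m: −αΔT+βΔS = −(1.6 × 10⁻⁴)(-3.9)+(8.1 × 10⁻⁴)(-0.27) = 4.1 × 10⁻⁴ → stable
  195–231 m: −αΔT+βΔS = −(1.6 × 10⁻⁴)(+0.7)+(8.1 × 10⁻⁴)(+0.23) = 7.4 × 10⁻⁵ → stable
The 110–155 m interval has Δρ < 0: lighter water underlies denser water.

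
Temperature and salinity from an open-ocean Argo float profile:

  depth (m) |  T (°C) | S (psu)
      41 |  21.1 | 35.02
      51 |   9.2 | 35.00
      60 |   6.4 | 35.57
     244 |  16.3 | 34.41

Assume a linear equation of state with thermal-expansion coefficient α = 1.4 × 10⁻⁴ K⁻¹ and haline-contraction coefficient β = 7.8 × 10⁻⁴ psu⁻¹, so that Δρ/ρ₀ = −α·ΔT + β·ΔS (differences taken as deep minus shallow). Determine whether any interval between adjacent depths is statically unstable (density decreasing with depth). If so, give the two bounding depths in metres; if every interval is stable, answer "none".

Evaluate Δρ/ρ₀ = −αΔT + βΔS across each adjacent pair:
  41–51 m: −αΔT+βΔS = −(1.4 × 10⁻⁴)(-11.9)+(7.8 × 10⁻⁴)(-0.02) = 1.7 × 10⁻³ → stable
  51–60 m: −αΔT+βΔS = −(1.4 × 10⁻⁴)(-2.8)+(7.8 × 10⁻⁴)(+0.57) = 8.4 × 10⁻⁴ → stable
  60–244 m: −αΔT+βΔS = −(1.4 × 10⁻⁴)(+9.9)+(7.8 × 10⁻⁴)(-1.16) = -2.3 × 10⁻³ → UNSTABLE
The 60–244 m interval has Δρ < 0: lighter water underlies denser water.

60–244 m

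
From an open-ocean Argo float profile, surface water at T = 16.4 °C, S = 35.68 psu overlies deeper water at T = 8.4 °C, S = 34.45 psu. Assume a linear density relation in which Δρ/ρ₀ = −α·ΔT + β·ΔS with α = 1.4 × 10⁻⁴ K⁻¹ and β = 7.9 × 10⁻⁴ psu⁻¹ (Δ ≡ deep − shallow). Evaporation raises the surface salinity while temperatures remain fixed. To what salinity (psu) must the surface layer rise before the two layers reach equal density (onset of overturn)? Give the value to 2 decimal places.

Neutral buoyancy requires −α(T_deep − T_surf) + β(S_deep − S_surf′) = 0.
S_surf′ = S_deep − (α/β)·ΔT = 34.45 − (1.4 × 10⁻⁴/7.9 × 10⁻⁴)·(-8.0) = 35.8677 psu.
Increase required: 35.8677 − 35.68 = 0.1877 psu.

35.87 psu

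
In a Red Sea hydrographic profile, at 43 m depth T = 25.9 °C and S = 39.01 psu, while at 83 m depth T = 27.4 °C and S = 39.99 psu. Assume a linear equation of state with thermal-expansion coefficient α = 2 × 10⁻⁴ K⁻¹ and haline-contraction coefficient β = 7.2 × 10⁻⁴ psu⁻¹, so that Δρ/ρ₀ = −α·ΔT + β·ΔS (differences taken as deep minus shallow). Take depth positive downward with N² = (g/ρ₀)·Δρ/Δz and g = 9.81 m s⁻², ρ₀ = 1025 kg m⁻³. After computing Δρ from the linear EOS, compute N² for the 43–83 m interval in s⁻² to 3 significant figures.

9.95 × 10⁻⁵ s⁻²

ΔT = +1.5 K, ΔS = +0.98 psu (deep − shallow).
Δρ/ρ₀ = −αΔT + βΔS = -3.00 × 10⁻⁴ + 7.056 × 10⁻⁴ = 4.056 × 10⁻⁴, so Δρ ≈ 0.4157 kg m⁻³.
N² = (g/ρ₀)·Δρ/Δz = g·(Δρ/ρ₀)/Δz = 9.81 × 4.056 × 10⁻⁴ / 40 = 9.9473 × 10⁻⁵ s⁻² ≈ 9.95 × 10⁻⁵ s⁻².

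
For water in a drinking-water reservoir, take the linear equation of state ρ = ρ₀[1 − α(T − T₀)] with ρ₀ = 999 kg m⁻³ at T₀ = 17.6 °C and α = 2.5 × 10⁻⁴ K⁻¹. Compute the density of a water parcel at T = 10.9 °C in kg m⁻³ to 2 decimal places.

1000.67 kg m⁻³

T − T₀ = -6.7 K.
Bracket = 1 − α·(-6.7) = 1 + (1.675 × 10⁻³) = 1.0016750.
ρ = 999 × 1.0016750 = 1000.67 kg m⁻³.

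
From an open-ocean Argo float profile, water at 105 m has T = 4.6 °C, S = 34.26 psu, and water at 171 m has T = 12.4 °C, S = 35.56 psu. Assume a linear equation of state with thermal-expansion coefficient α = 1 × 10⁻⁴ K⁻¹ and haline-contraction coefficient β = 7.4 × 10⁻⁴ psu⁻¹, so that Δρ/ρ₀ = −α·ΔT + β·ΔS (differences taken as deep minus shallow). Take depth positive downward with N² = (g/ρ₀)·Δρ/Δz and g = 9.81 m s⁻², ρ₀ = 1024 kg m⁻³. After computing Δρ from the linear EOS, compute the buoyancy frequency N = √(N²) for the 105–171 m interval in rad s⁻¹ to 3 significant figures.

ΔT = +7.8 K, ΔS = +1.30 psu (deep − shallow).
Δρ/ρ₀ = −αΔT + βΔS = -7.80 × 10⁻⁴ + 9.62 × 10⁻⁴ = 1.82 × 10⁻⁴, so Δρ ≈ 0.1864 kg m⁻³.
N² = (g/ρ₀)·Δρ/Δz = g·(Δρ/ρ₀)/Δz = 9.81 × 1.82 × 10⁻⁴ / 66 = 2.7052 × 10⁻⁵ s⁻².
N = √(2.7052 × 10⁻⁵) = 5.2012 × 10⁻³ rad s⁻¹ ≈ 5.20 × 10⁻³ rad s⁻¹.

5.20 × 10⁻³ rad s⁻¹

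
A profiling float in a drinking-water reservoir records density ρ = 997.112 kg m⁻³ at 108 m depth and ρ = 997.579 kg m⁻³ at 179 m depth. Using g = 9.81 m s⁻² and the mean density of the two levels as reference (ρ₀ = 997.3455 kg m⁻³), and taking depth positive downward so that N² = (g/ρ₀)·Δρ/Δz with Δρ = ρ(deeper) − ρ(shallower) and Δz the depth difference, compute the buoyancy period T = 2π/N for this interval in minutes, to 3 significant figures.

13.0 min

Δρ = 997.579 − 997.112 = 0.467 kg m⁻³ over Δz = 179 − 108 = 71 m.
N² = (9.81/997.3455) × (0.467/71) = 6.4697 × 10⁻⁵ s⁻².
N = √(6.4697 × 10⁻⁵) = 8.0434 × 10⁻³ rad s⁻¹, so T = 2π/N = 781.16 s = 13.019 min ≈ 13.0 min.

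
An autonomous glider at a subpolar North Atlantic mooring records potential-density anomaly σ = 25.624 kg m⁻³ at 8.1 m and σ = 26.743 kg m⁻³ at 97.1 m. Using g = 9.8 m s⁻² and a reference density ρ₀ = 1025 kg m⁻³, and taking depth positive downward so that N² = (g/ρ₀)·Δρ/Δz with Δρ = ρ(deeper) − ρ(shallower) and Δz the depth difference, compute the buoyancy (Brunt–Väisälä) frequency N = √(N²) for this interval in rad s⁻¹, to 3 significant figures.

0.0110 rad s⁻¹

Δρ = 1026.743 − 1025.624 = 1.119 kg m⁻³ over Δz = 97.1 − 8.1 = 89 m.
N² = (9.8/1025) × (1.119/89) = 1.2021 × 10⁻⁴ s⁻².
N = √(1.2021 × 10⁻⁴) = 0.010964 rad s⁻¹ ≈ 0.0110 rad s⁻¹.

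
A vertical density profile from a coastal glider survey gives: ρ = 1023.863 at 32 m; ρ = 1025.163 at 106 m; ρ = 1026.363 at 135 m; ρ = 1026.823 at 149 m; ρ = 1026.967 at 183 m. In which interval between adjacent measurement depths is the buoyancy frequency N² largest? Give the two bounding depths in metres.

Compute the density gradient over each adjacent pair:
  32–106 m: Δρ/Δz = 1.300/74 = 0.018 kg m⁻⁴
  106–135 m: Δρ/Δz = 1.200/29 = 0.041 kg m⁻⁴
  135–149 m: Δρ/Δz = 0.460/14 = 0.033 kg m⁻⁴
  149–183 m: Δρ/Δz = 0.144/34 = 4.2 × 10⁻³ kg m⁻⁴
The largest gradient is in the 106–135 m interval — the pycnocline.

106–135 m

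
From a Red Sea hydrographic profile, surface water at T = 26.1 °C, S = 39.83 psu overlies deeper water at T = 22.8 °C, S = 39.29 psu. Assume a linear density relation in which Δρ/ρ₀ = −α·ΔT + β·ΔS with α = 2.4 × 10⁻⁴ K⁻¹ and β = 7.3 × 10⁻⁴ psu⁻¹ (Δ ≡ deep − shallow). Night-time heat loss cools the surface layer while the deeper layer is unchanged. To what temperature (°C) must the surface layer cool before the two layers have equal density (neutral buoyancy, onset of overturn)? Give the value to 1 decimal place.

24.4 °C

Neutral buoyancy requires Δρ = 0, i.e. −α(T_deep − T_surf′) + β(S_deep − S_surf) = 0.
T_surf′ = T_deep − (β/α)·ΔS = 22.8 − (7.3 × 10⁻⁴/2.4 × 10⁻⁴)·(-0.54) = 24.443 °C.
Cooling required: 26.1 − (24.443) = 1.657 °C.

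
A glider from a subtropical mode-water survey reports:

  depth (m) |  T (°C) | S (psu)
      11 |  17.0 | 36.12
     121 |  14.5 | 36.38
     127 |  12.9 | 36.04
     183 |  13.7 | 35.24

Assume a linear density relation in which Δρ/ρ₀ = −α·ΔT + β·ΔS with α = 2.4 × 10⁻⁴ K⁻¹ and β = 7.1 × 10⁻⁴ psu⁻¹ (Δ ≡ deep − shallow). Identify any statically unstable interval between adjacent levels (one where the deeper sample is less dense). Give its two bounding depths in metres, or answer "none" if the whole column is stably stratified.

Evaluate Δρ/ρ₀ = −αΔT + βΔS across each adjacent pair:
  11–121 m: −αΔT+βΔS = −(2.4 × 10⁻⁴)(-2.5)+(7.1 × 10⁻⁴)(+0.26) = 7.8 × 10⁻⁴ → stable
  121–127 m: −αΔT+βΔS = −(2.4 × 10⁻⁴)(-1.6)+(7.1 × 10⁻⁴)(-0.34) = 1.4 × 10⁻⁴ → stable
  127–183 m: −αΔT+βΔS = −(2.4 × 10⁻⁴)(+0.8)+(7.1 × 10⁻⁴)(-0.80) = -7.6 × 10⁻⁴ → UNSTABLE
The 127–183 m interval has Δρ < 0: lighter water underlies denser water.

127–183 m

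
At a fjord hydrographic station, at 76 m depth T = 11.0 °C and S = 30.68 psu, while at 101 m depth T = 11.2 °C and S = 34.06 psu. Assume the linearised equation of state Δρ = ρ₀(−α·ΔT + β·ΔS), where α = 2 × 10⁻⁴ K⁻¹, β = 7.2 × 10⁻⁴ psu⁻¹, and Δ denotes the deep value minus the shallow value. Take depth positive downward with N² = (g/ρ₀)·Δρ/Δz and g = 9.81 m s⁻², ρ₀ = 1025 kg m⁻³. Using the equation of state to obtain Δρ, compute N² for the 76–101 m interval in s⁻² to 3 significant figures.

ΔT = +0.2 K, ΔS = +3.38 psu (deep − shallow).
Δρ/ρ₀ = −αΔT + βΔS = -4.00 × 10⁻⁵ + 2.4336 × 10⁻³ = 2.3936 × 10⁻³, so Δρ ≈ 2.453 kg m⁻³.
N² = (g/ρ₀)·Δρ/Δz = g·(Δρ/ρ₀)/Δz = 9.81 × 2.3936 × 10⁻³ / 25 = 9.3925 × 10⁻⁴ s⁻² ≈ 9.39 × 10⁻⁴ s⁻².

9.39 × 10⁻⁴ s⁻²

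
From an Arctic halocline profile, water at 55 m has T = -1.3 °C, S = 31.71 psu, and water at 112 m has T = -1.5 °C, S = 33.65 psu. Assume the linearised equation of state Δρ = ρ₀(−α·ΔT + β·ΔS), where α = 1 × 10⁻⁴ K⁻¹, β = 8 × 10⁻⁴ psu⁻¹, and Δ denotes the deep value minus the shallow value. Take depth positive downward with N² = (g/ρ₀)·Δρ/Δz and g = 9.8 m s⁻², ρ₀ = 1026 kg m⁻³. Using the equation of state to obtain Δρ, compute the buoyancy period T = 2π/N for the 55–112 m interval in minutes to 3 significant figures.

6.37 min

ΔT = -0.2 K, ΔS = +1.94 psu (deep − shallow).
Δρ/ρ₀ = −αΔT + βΔS = 2.00 × 10⁻⁵ + 1.552 × 10⁻³ = 1.572 × 10⁻³, so Δρ ≈ 1.613 kg m⁻³.
N² = (g/ρ₀)·Δρ/Δz = g·(Δρ/ρ₀)/Δz = 9.8 × 1.572 × 10⁻³ / 57 = 2.7027 × 10⁻⁴ s⁻².
N = √(2.7027 × 10⁻⁴) = 0.016440 rad s⁻¹ → T = 2π/N = 382.19 s = 6.3698 min ≈ 6.37 min.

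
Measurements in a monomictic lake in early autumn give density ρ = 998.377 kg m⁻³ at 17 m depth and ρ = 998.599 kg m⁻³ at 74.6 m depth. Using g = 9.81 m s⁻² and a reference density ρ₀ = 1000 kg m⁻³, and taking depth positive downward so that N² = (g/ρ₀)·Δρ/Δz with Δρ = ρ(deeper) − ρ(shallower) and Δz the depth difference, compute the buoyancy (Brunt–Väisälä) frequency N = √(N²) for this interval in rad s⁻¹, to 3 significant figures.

6.15 × 10⁻³ rad s⁻¹

Δρ = 998.599 − 998.377 = 0.222 kg m⁻³ over Δz = 74.6 − 17 = 57.6 m.
N² = (9.81/1000) × (0.222/57.6) = 3.7809 × 10⁻⁵ s⁻².
N = √(3.7809 × 10⁻⁵) = 6.1489 × 10⁻³ rad s⁻¹ ≈ 6.15 × 10⁻³ rad s⁻¹.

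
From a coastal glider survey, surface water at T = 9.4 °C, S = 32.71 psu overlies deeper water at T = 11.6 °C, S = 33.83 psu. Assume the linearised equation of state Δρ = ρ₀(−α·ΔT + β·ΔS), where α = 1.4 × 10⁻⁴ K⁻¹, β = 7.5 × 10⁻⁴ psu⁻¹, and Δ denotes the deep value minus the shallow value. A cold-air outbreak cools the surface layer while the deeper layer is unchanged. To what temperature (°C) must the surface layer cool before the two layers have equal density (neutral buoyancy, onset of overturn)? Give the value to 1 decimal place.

Neutral buoyancy requires Δρ = 0, i.e. −α(T_deep − T_surf′) + β(S_deep − S_surf) = 0.
T_surf′ = T_deep − (β/α)·ΔS = 11.6 − (7.5 × 10⁻⁴/1.4 × 10⁻⁴)·(+1.12) = 5.600 °C.
Cooling required: 9.4 − (5.600) = 3.800 °C.

5.6 °C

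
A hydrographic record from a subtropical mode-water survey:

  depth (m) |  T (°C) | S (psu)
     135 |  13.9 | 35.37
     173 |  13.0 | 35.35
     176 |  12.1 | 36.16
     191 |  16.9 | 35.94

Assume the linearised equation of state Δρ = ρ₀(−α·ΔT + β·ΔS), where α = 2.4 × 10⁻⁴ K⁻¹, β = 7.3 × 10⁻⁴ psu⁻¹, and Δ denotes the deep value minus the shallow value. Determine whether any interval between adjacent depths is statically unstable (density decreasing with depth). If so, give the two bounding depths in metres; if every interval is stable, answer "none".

Evaluate Δρ/ρ₀ = −αΔT + βΔS across each adjacent pair:
  135–173 m: −αΔT+βΔS = −(2.4 × 10⁻⁴)(-0.9)+(7.3 × 10⁻⁴)(-0.02) = 2.0 × 10⁻⁴ → stable
  173–176 m: −αΔT+βΔS = −(2.4 × 10⁻⁴)(-0.9)+(7.3 × 10⁻⁴)(+0.81) = 8.1 × 10⁻⁴ → stable
  176–191 m: −αΔT+βΔS = −(2.4 × 10⁻⁴)(+4.8)+(7.3 × 10⁻⁴)(-0.22) = -1.3 × 10⁻³ → UNSTABLE
The 176–191 m interval has Δρ < 0: lighter water underlies denser water.

176–191 m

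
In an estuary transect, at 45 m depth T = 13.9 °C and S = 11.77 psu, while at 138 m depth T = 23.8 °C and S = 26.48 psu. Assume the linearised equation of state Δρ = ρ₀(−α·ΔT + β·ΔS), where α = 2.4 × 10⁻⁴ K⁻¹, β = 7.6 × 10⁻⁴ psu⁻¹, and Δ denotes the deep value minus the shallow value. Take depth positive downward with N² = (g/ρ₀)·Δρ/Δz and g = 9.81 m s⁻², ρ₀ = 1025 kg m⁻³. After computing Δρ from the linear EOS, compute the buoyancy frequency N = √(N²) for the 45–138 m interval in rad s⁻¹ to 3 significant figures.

ΔT = +9.9 K, ΔS = +14.71 psu (deep − shallow).
Δρ/ρ₀ = −αΔT + βΔS = -2.376 × 10⁻³ + 0.0111796 = 8.8036 × 10⁻³, so Δρ ≈ 9.024 kg m⁻³.
N² = (g/ρ₀)·Δρ/Δz = g·(Δρ/ρ₀)/Δz = 9.81 × 8.8036 × 10⁻³ / 93 = 9.2864 × 10⁻⁴ s⁻².
N = √(9.2864 × 10⁻⁴) = 0.030474 rad s⁻¹ ≈ 0.0305 rad s⁻¹.

0.0305 rad s⁻¹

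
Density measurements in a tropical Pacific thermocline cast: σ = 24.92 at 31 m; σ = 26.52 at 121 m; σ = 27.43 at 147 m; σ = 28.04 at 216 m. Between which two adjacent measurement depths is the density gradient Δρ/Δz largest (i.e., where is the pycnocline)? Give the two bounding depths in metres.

Compute the density gradient over each adjacent pair:
  31–121 m: Δρ/Δz = 1.60/90 = 0.018 kg m⁻⁴
  121–147 m: Δρ/Δz = 0.91/26 = 0.035 kg m⁻⁴
  147–216 m: Δρ/Δz = 0.61/69 = 8.8 × 10⁻³ kg m⁻⁴
The largest gradient is in the 121–147 m interval — the pycnocline.

121–147 m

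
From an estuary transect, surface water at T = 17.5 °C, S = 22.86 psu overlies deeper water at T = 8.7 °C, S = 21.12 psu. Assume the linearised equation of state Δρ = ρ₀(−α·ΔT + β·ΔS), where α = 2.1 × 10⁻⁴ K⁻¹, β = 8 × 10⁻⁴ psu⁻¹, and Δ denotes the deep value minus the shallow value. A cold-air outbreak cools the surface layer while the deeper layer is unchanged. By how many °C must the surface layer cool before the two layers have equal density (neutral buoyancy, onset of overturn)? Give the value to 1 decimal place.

Neutral buoyancy requires Δρ = 0, i.e. −α(T_deep − T_surf′) + β(S_deep − S_surf) = 0.
T_surf′ = T_deep − (β/α)·ΔS = 8.7 − (8 × 10⁻⁴/2.1 × 10⁻⁴)·(-1.74) = 15.329 °C.
Cooling required: 17.5 − (15.329) = 2.171 °C.

2.2 °C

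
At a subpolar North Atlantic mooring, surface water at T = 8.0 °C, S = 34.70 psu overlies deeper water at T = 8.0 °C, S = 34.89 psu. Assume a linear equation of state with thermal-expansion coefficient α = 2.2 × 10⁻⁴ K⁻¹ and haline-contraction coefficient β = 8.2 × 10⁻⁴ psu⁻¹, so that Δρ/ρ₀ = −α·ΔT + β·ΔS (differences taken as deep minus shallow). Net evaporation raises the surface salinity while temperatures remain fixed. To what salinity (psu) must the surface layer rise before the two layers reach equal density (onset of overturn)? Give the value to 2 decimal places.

Neutral buoyancy requires −α(T_deep − T_surf) + β(S_deep − S_surf′) = 0.
S_surf′ = S_deep − (α/β)·ΔT = 34.89 − (2.2 × 10⁻⁴/8.2 × 10⁻⁴)·(+0.0) = 34.8900 psu.
Increase required: 34.8900 − 34.70 = 0.1900 psu.

34.89 psu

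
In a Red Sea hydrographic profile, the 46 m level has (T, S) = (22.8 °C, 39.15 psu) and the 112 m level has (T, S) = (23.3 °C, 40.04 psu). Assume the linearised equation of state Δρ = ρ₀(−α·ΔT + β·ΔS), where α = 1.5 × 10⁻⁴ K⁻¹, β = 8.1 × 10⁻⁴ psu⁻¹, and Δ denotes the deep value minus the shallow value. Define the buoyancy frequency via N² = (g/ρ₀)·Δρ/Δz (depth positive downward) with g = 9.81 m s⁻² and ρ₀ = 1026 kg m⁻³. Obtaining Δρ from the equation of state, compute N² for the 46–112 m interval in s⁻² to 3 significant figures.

9.60 × 10⁻⁵ s⁻²

ΔT = +0.5 K, ΔS = +0.89 psu (deep − shallow).
Δρ/ρ₀ = −αΔT + βΔS = -7.50 × 10⁻⁵ + 7.209 × 10⁻⁴ = 6.459 × 10⁻⁴, so Δρ ≈ 0.6627 kg m⁻³.
N² = (g/ρ₀)·Δρ/Δz = g·(Δρ/ρ₀)/Δz = 9.81 × 6.459 × 10⁻⁴ / 66 = 9.6004 × 10⁻⁵ s⁻² ≈ 9.60 × 10⁻⁵ s⁻².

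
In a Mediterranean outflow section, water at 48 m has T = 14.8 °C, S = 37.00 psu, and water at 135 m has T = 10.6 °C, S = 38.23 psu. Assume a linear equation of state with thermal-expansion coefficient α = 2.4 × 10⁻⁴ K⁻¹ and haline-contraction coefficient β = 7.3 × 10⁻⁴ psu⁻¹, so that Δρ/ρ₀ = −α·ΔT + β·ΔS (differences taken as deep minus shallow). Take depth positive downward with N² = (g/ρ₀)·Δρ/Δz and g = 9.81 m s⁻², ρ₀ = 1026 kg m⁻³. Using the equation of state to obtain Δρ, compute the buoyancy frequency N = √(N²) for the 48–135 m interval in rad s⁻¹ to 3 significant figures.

ΔT = -4.2 K, ΔS = +1.23 psu (deep − shallow).
Δρ/ρ₀ = −αΔT + βΔS = 1.008 × 10⁻³ + 8.979 × 10⁻⁴ = 1.9059 × 10⁻³, so Δρ ≈ 1.955 kg m⁻³.
N² = (g/ρ₀)·Δρ/Δz = g·(Δρ/ρ₀)/Δz = 9.81 × 1.9059 × 10⁻³ / 87 = 2.1491 × 10⁻⁴ s⁻².
N = √(2.1491 × 10⁻⁴) = 0.014660 rad s⁻¹ ≈ 0.0147 rad s⁻¹.

0.0147 rad s⁻¹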